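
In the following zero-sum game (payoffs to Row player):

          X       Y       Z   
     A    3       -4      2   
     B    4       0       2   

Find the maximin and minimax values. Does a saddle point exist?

Maximin = 0, Minimax = 0, Saddle: True

Work:
Row minimums: [-4, 0] → maximin = 0
Column maximums: [4, 0, 2] → minimax = 0
Saddle point exists! Game value = 0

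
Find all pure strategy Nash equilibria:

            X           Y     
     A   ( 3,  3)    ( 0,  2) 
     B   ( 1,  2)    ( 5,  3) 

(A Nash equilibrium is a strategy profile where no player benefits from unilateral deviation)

Nash equilibrium: (A, X), (B, Y)

Work:
Best responses:
  P1 vs X: payoffs [3, 1] → best response A (payoff 3)
  P1 vs Y: payoffs [0, 5] → best response B (payoff 5)
  P2 vs A: payoffs [3, 2] → best response X (payoff 3)
  P2 vs B: payoffs [2, 3] → best response Y (payoff 3)
Mutual best responses: (A,X), (B,Y) → Nash equilibria.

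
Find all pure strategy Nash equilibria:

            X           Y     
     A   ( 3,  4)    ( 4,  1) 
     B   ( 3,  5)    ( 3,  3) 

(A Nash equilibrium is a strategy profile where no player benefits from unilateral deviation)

Nash equilibrium: (A, X), (B, X)

Work:
Best responses:
  P1 vs X: payoffs [3, 3] → best response A/B (payoff 3)
  P1 vs Y: payoffs [4, 3] → best response A (payoff 4)
  P2 vs A: payoffs [4, 1] → best response X (payoff 4)
  P2 vs B: payoffs [5, 3] → best response X (payoff 5)
Mutual best responses: (A,X), (B,X) → Nash equilibria.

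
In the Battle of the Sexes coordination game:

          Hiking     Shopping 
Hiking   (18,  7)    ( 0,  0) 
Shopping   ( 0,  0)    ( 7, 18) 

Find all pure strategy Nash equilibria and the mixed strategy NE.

Pure NE: (Hiking, Hiking) and (Shopping, Shopping); Mixed NE: p = 0.72, q = 0.28

Work:
Check pure NE:
(Hiking, Hiking): (18, 7) - no unilateral deviation beneficial
(Shopping, Shopping): (7, 18) - no unilateral deviation beneficial
Mixed NE: P1 plays Hiking with p = 0.72, P2 plays Hiking with q = 0.28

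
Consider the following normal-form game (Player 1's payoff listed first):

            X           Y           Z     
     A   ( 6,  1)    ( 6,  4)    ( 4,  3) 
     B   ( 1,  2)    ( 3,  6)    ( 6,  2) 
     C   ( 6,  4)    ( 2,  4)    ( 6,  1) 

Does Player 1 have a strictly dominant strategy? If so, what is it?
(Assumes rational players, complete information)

No strictly dominant strategy exists for Player 1

Work:
A strategy strictly dominates another if it gives a strictly higher payoff against every opponent action. Compare each pair of P1's strategies column-by-column:
  A vs B: [6 vs 1, 6 vs 3, 4 vs 6] → A does not strictly dominate B (column Z: 4 ≤ 6)
  A vs C: [6 vs 6, 6 vs 2, 4 vs 6] → A does not strictly dominate C (column X: 6 ≤ 6)
  B vs A: [1 vs 6, 3 vs 6, 6 vs 4] → B does not strictly dominate A (column X: 1 ≤ 6)
  B vs C: [1 vs 6, 3 vs 2, 6 vs 6] → B does not strictly dominate C (column X: 1 ≤ 6)
  C vs A: [6 vs 6, 2 vs 6, 6 vs 4] → C does not strictly dominate A (column X: 6 ≤ 6)
  C vs B: [6 vs 1, 2 vs 3, 6 vs 6] → C does not strictly dominate B (column Y: 2 ≤ 3)
No single strategy strictly dominates all others → no strictly dominant strategy.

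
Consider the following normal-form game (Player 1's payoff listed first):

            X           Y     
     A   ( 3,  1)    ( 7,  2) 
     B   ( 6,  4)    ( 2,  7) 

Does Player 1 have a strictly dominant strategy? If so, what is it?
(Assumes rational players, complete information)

No strictly dominant strategy exists for Player 1

Work:
A strategy strictly dominates another if it gives a strictly higher payoff against every opponent action. Compare each pair of P1's strategies column-by-column:
  A vs B: [3 vs 6, 7 vs 2] → A does not strictly dominate B (column X: 3 ≤ 6)
  B vs A: [6 vs 3, 2 vs 7] → B does not strictly dominate A (column Y: 2 ≤ 7)
No single strategy strictly dominates all others → no strictly dominant strategy.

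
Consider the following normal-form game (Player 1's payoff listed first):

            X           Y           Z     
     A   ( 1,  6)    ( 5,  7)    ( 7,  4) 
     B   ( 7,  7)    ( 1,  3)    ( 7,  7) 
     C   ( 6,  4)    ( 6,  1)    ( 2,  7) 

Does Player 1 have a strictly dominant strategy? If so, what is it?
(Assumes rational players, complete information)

No strictly dominant strategy exists for Player 1

Work:
A strategy strictly dominates another if it gives a strictly higher payoff against every opponent action. Compare each pair of P1's strategies column-by-column:
  A vs B: [1 vs 7, 5 vs 1, 7 vs 7] → A does not strictly dominate B (column X: 1 ≤ 7)
  A vs C: [1 vs 6, 5 vs 6, 7 vs 2] → A does not strictly dominate C (column X: 1 ≤ 6)
  B vs A: [7 vs 1, 1 vs 5, 7 vs 7] → B does not strictly dominate A (column Y: 1 ≤ 5)
  B vs C: [7 vs 6, 1 vs 6, 7 vs 2] → B does not strictly dominate C (column Y: 1 ≤ 6)
  C vs A: [6 vs 1, 6 vs 5, 2 vs 7] → C does not strictly dominate A (column Z: 2 ≤ 7)
  C vs B: [6 vs 7, 6 vs 1, 2 vs 7] → C does not strictly dominate B (column X: 6 ≤ 7)
No single strategy strictly dominates all others → no strictly dominant strategy.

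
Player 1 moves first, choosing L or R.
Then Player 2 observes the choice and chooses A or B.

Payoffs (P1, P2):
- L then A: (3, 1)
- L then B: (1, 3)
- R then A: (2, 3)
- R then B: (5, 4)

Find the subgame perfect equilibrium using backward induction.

P1 plays R, P2 plays B after L and B after R; Payoff (5, 4)

Work:
Backward induction:
After L: P2 chooses B → P1 gets 1
After R: P2 chooses B → P1 gets 5
P1 chooses R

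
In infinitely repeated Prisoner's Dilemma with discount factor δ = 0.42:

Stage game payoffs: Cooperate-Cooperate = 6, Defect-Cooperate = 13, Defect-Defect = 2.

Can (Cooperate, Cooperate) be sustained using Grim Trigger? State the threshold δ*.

δ* = 0.6364; since δ = 0.42 < 0.6364, cooperation cannot be sustained

Work:
For Grim Trigger:
Cooperate forever: 6/(1-δ)
Defect then punished: 13 + 2·δ/(1-δ)
Need: 6/(1-δ) ≥ 13 + 2·δ/(1-δ)
Solving: δ ≥ (T-R)/(T-P) = (13-6)/(13-2) = 0.6364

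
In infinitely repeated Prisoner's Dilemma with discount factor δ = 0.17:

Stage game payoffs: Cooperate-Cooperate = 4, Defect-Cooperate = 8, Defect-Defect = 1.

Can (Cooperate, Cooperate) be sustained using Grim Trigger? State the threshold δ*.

δ* = 0.5714; since δ = 0.17 < 0.5714, cooperation cannot be sustained

Work:
For Grim Trigger:
Cooperate forever: 4/(1-δ)
Defect then punished: 8 + 1·δ/(1-δ)
Need: 4/(1-δ) ≥ 8 + 1·δ/(1-δ)
Solving: δ ≥ (T-R)/(T-P) = (8-4)/(8-1) = 0.5714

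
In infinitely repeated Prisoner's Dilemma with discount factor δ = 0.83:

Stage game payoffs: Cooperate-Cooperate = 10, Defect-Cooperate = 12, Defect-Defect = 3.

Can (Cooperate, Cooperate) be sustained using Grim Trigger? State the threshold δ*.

δ* = 0.2222; since δ = 0.83 ≥ 0.2222, cooperation can be sustained

Work:
For Grim Trigger:
Cooperate forever: 10/(1-δ)
Defect then punished: 12 + 3·δ/(1-δ)
Need: 10/(1-δ) ≥ 12 + 3·δ/(1-δ)
Solving: δ ≥ (T-R)/(T-P) = (12-10)/(12-3) = 0.2222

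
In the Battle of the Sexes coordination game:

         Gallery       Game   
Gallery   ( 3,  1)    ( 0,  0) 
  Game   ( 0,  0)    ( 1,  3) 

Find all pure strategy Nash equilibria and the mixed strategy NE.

Pure NE: (Gallery, Gallery) and (Game, Game); Mixed NE: p = 0.75, q = 0.25

Work:
Check pure NE:
(Gallery, Gallery): (3, 1) - no unilateral deviation beneficial
(Game, Game): (1, 3) - no unilateral deviation beneficial
Mixed NE: P1 plays Gallery with p = 0.75, P2 plays Gallery with q = 0.25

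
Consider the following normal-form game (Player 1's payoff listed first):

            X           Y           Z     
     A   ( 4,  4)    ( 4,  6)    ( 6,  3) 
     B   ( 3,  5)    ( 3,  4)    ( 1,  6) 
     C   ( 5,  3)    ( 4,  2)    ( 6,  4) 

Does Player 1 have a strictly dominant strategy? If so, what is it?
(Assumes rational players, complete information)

No strictly dominant strategy exists for Player 1

Work:
A strategy strictly dominates another if it gives a strictly higher payoff against every opponent action. Compare each pair of P1's strategies column-by-column:
  A vs B: [4 vs 3, 4 vs 3, 6 vs 1] → A strictly dominates B
  A vs C: [4 vs 5, 4 vs 4, 6 vs 6] → A does not strictly dominate C (column X: 4 ≤ 5)
  B vs A: [3 vs 4, 3 vs 4, 1 vs 6] → B does not strictly dominate A (column X: 3 ≤ 4)
  B vs C: [3 vs 5, 3 vs 4, 1 vs 6] → B does not strictly dominate C (column X: 3 ≤ 5)
  C vs A: [5 vs 4, 4 vs 4, 6 vs 6] → C does not strictly dominate A (column Y: 4 ≤ 4)
  C vs B: [5 vs 3, 4 vs 3, 6 vs 1] → C strictly dominates B
No single strategy strictly dominates all others → no strictly dominant strategy.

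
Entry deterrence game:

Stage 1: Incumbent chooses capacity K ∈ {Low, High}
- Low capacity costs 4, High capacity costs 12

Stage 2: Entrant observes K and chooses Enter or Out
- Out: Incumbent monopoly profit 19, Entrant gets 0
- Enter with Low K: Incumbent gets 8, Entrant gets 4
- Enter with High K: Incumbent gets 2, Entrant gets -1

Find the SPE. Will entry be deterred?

SPE: (High, Enter|Low, Out|High); Entry deterred. Incumbent net profit = 7

Work:
After Low K: Entrant enters (4 > 0)
After High K: Entrant stays out (-1 < 0)
Incumbent: Low → 8−4=4, High → 19−12=7
Incumbent chooses High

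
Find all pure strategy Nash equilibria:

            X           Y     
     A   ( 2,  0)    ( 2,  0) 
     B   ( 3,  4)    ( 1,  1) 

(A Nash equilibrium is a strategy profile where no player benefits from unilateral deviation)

Nash equilibrium: (A, Y), (B, X)

Work:
Best responses:
  P1 vs X: payoffs [2, 3] → best response B (payoff 3)
  P1 vs Y: payoffs [2, 1] → best response A (payoff 2)
  P2 vs A: payoffs [0, 0] → best response X/Y (payoff 0)
  P2 vs B: payoffs [4, 1] → best response X (payoff 4)
Mutual best responses: (A,Y), (B,X) → Nash equilibria.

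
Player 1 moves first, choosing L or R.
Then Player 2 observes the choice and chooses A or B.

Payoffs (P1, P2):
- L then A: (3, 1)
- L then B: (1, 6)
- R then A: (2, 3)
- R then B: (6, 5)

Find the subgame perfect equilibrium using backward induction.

P1 plays R, P2 plays B after L and B after R; Payoff (6, 5)

Work:
Backward induction:
After L: P2 chooses B → P1 gets 1
After R: P2 chooses B → P1 gets 6
P1 chooses R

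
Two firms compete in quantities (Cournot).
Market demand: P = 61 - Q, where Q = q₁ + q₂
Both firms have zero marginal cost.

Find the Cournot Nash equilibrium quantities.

q₁* = q₂* = 20.33; P* = 20.33

Work:
Profit: π_i = P·q_i = (a - q_i - q_j)·q_i
FOC: ∂π_i/∂q_i = a - 2q_i - q_j = 0
Reaction function: q_i = (61 - q_j)/2
Symmetry: q* = 61/3 = 20.33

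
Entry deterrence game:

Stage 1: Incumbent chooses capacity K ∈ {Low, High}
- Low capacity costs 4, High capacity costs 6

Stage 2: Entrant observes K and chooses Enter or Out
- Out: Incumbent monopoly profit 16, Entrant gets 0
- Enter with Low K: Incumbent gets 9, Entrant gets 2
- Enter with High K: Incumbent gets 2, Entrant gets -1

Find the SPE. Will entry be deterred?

SPE: (High, Enter|Low, Out|High); Entry deterred. Incumbent net profit = 10

Work:
After Low K: Entrant enters (2 > 0)
After High K: Entrant stays out (-1 < 0)
Incumbent: Low → 9−4=5, High → 16−6=10
Incumbent chooses High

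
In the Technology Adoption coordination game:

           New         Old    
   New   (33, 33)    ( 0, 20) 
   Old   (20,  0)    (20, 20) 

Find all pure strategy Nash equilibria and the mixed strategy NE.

Pure NE: (New, New) and (Old, Old); Mixed NE: p = 0.6061, q = 0.6061

Work:
Check pure NE:
(New, New): (33, 33) - no unilateral deviation beneficial
(Old, Old): (20, 20) - no unilateral deviation beneficial
Mixed NE: P1 plays New with p = 0.6061, P2 plays New with q = 0.6061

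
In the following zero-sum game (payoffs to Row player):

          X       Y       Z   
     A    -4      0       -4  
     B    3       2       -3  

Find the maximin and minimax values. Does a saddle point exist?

Maximin = -3, Minimax = -3, Saddle: True

Work:
Row minimums: [-4, -3] → maximin = -3
Column maximums: [3, 2, -3] → minimax = -3
Saddle point exists! Game value = -3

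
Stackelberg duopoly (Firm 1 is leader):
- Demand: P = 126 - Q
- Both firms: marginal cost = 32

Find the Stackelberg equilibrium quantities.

q₁* (leader) = 47.0, q₂* (follower) = 23.5

Work:
Follower's reaction: q₂ = (a - c - q₁)/2
Leader substitutes: π₁ = q₁·(a - q₁ - (a-c-q₁)/2 - c)
FOC: q₁* = (126 - 32)/2 = 47.00
Then: q₂* = (126 - 32 - 47.0)/2 = 23.50
Leader has first-mover advantage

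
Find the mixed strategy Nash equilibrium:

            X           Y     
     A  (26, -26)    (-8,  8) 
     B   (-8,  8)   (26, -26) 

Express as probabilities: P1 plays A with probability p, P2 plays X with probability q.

p = 0.5, q = 0.5

Work:
Find probabilities that make opponent indifferent:
P2 chooses q to make P1 indifferent between A and B
P1 chooses p to make P2 indifferent between X and Y
Mixed NE: P1 plays (A: 0.5, B: 0.5), P2 plays (X: 0.5, Y: 0.5)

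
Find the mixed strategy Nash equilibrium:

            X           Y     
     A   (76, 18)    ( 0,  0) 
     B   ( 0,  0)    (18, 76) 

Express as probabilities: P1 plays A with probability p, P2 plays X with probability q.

p = 0.8085, q = 0.1915

Work:
Find probabilities that make opponent indifferent:
P2 chooses q to make P1 indifferent between A and B
P1 chooses p to make P2 indifferent between X and Y
Mixed NE: P1 plays (A: 0.8085, B: 0.1915), P2 plays (X: 0.1915, Y: 0.8085)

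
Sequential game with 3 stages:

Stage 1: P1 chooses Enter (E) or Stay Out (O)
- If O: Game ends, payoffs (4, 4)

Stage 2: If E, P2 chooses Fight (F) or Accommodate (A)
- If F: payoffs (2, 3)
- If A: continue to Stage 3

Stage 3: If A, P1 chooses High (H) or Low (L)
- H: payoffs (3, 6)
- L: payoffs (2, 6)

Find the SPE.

SPE: (O, A, H); Outcome (4, 4)

Work:
Stage 3: P1 chooses H (3 vs 2)
Stage 2: P2: F->3, A->6 (anticipating H). Choose A
Stage 1: P1: O->4, E->3 (anticipating A, H). Choose O
SPE path: O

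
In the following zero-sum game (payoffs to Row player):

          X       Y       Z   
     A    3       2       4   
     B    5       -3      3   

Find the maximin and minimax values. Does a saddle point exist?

Maximin = 2, Minimax = 2, Saddle: True

Work:
Row minimums: [2, -3] → maximin = 2
Column maximums: [5, 2, 4] → minimax = 2
Saddle point exists! Game value = 2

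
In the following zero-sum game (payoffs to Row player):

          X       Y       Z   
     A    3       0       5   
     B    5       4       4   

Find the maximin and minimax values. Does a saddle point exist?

Maximin = 4, Minimax = 4, Saddle: True

Work:
Row minimums: [0, 4] → maximin = 4
Column maximums: [5, 4, 5] → minimax = 4
Saddle point exists! Game value = 4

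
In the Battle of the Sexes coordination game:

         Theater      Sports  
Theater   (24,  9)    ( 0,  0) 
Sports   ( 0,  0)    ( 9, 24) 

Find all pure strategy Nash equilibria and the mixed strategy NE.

Pure NE: (Theater, Theater) and (Sports, Sports); Mixed NE: p = 0.7273, q = 0.2727

Work:
Check pure NE:
(Theater, Theater): (24, 9) - no unilateral deviation beneficial
(Sports, Sports): (9, 24) - no unilateral deviation beneficial
Mixed NE: P1 plays Theater with p = 0.7273, P2 plays Theater with q = 0.2727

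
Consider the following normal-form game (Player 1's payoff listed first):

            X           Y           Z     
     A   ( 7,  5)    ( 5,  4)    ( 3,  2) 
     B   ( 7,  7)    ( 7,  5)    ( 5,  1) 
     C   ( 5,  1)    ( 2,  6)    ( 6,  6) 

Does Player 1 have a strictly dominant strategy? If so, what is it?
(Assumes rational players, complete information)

No strictly dominant strategy exists for Player 1

Work:
A strategy strictly dominates another if it gives a strictly higher payoff against every opponent action. Compare each pair of P1's strategies column-by-column:
  A vs B: [7 vs 7, 5 vs 7, 3 vs 5] → A does not strictly dominate B (column X: 7 ≤ 7)
  A vs C: [7 vs 5, 5 vs 2, 3 vs 6] → A does not strictly dominate C (column Z: 3 ≤ 6)
  B vs A: [7 vs 7, 7 vs 5, 5 vs 3] → B does not strictly dominate A (column X: 7 ≤ 7)
  B vs C: [7 vs 5, 7 vs 2, 5 vs 6] → B does not strictly dominate C (column Z: 5 ≤ 6)
  C vs A: [5 vs 7, 2 vs 5, 6 vs 3] → C does not strictly dominate A (column X: 5 ≤ 7)
  C vs B: [5 vs 7, 2 vs 7, 6 vs 5] → C does not strictly dominate B (column X: 5 ≤ 7)
No single strategy strictly dominates all others → no strictly dominant strategy.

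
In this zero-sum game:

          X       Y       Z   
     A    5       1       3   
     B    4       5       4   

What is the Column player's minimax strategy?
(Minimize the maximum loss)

Column should play Z, value = 4

Work:
Column player minimizes Row's maximum payoff:
Column X: max payoff to Row = 5
Column Y: max payoff to Row = 5
Column Z: max payoff to Row = 4
Minimum is 4, achieved by column Z.
Minimax strategy: Z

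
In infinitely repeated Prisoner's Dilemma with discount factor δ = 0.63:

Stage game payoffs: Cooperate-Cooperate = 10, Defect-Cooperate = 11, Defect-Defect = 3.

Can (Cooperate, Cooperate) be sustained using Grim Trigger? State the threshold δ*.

δ* = 0.125; since δ = 0.63 ≥ 0.125, cooperation can be sustained

Work:
For Grim Trigger:
Cooperate forever: 10/(1-δ)
Defect then punished: 11 + 3·δ/(1-δ)
Need: 10/(1-δ) ≥ 11 + 3·δ/(1-δ)
Solving: δ ≥ (T-R)/(T-P) = (11-10)/(11-3) = 0.125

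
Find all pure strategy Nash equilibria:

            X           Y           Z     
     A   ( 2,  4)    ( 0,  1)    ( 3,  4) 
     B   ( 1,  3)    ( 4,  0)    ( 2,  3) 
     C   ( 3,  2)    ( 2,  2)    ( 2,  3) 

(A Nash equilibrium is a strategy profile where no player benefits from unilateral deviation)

Nash equilibrium: (A, Z)

Work:
Best responses:
  P1 vs X: payoffs [2, 1, 3] → best response C (payoff 3)
  P1 vs Y: payoffs [0, 4, 2] → best response B (payoff 4)
  P1 vs Z: payoffs [3, 2, 2] → best response A (payoff 3)
  P2 vs A: payoffs [4, 1, 4] → best response X/Z (payoff 4)
  P2 vs B: payoffs [3, 0, 3] → best response X/Z (payoff 3)
  P2 vs C: payoffs [2, 2, 3] → best response Z (payoff 3)
Mutual best responses: (A,Z) → Nash equilibria.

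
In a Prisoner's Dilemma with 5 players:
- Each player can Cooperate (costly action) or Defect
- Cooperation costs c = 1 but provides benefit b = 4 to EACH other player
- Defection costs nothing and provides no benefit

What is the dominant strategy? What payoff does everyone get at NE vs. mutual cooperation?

Dominant: Defect; NE payoff = 0; Coop payoff = 15

Work:
Defect dominates (saves cost c = 1, benefit to others is external)
NE: All defect → everyone gets 0
If all cooperate: each receives (4)×4 - 1 = 15
Social dilemma: 15 > 0 but NE gives 0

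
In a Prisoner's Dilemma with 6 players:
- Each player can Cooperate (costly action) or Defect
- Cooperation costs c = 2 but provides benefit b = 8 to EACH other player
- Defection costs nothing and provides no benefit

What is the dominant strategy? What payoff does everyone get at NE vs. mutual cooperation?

Dominant: Defect; NE payoff = 0; Coop payoff = 38

Work:
Defect dominates (saves cost c = 2, benefit to others is external)
NE: All defect → everyone gets 0
If all cooperate: each receives (5)×8 - 2 = 38
Social dilemma: 38 > 0 but NE gives 0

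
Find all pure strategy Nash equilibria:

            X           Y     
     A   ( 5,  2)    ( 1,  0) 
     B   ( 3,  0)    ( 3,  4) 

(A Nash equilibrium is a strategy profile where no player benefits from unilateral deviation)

Nash equilibrium: (A, X), (B, Y)

Work:
Best responses:
  P1 vs X: payoffs [5, 3] → best response A (payoff 5)
  P1 vs Y: payoffs [1, 3] → best response B (payoff 3)
  P2 vs A: payoffs [2, 0] → best response X (payoff 2)
  P2 vs B: payoffs [0, 4] → best response Y (payoff 4)
Mutual best responses: (A,X), (B,Y) → Nash equilibria.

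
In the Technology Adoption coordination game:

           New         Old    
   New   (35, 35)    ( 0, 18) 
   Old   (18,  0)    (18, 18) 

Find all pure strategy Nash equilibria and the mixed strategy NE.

Pure NE: (New, New) and (Old, Old); Mixed NE: p = 0.5143, q = 0.5143

Work:
Check pure NE:
(New, New): (35, 35) - no unilateral deviation beneficial
(Old, Old): (18, 18) - no unilateral deviation beneficial
Mixed NE: P1 plays New with p = 0.5143, P2 plays New with q = 0.5143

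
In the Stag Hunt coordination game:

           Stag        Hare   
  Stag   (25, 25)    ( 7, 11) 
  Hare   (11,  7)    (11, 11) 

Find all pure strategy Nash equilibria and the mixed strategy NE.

Pure NE: (Stag, Stag) and (Hare, Hare); Mixed NE: p = 0.2222, q = 0.2222

Work:
Check pure NE:
(Stag, Stag): (25, 25) - no unilateral deviation beneficial
(Hare, Hare): (11, 11) - no unilateral deviation beneficial
Mixed NE: P1 plays Stag with p = 0.2222, P2 plays Stag with q = 0.2222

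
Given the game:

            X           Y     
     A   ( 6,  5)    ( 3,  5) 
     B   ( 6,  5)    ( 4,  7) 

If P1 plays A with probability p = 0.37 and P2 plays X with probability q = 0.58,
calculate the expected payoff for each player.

E[P1] = 5.0046, E[P2] = 5.5292

Work:
E[P1] = p·q·π₁(A,X) + p·(1-q)·π₁(A,Y) + (1-p)·q·π₁(B,X) + (1-p)·(1-q)·π₁(B,Y)
= 0.37·0.58·6 + 0.37·0.42·3 + 0.63·0.58·6 + 0.63·0.42·4
= 5.0046

E[P2] = 5.5292 (similar calculation)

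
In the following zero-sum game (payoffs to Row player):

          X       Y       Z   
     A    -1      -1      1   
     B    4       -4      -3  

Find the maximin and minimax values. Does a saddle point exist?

Maximin = -1, Minimax = -1, Saddle: True

Work:
Row minimums: [-1, -4] → maximin = -1
Column maximums: [4, -1, 1] → minimax = -1
Saddle point exists! Game value = -1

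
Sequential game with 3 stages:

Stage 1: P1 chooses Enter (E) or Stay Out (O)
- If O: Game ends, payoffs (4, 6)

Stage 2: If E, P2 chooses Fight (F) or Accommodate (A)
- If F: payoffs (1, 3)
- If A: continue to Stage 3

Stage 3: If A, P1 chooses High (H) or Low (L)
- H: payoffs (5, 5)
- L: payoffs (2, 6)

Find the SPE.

SPE: (E, A, H); Outcome (5, 5)

Work:
Stage 3: P1 chooses H (5 vs 2)
Stage 2: P2: F->3, A->5 (anticipating H). Choose A
Stage 1: P1: O->4, E->5 (anticipating A, H). Choose E
SPE path: E -> A -> H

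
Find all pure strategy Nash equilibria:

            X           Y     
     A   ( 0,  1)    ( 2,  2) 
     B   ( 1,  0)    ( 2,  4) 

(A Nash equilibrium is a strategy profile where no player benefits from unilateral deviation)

Nash equilibrium: (A, Y), (B, Y)

Work:
Best responses:
  P1 vs X: payoffs [0, 1] → best response B (payoff 1)
  P1 vs Y: payoffs [2, 2] → best response A/B (payoff 2)
  P2 vs A: payoffs [1, 2] → best response Y (payoff 2)
  P2 vs B: payoffs [0, 4] → best response Y (payoff 4)
Mutual best responses: (A,Y), (B,Y) → Nash equilibria.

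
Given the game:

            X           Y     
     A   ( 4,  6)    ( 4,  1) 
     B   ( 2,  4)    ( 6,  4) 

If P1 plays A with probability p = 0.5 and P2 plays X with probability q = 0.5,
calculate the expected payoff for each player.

E[P1] = 4.0, E[P2] = 3.75

Work:
E[P1] = p·q·π₁(A,X) + p·(1-q)·π₁(A,Y) + (1-p)·q·π₁(B,X) + (1-p)·(1-q)·π₁(B,Y)
= 0.5·0.5·4 + 0.5·0.5·4 + 0.5·0.5·2 + 0.5·0.5·6
= 4.0

E[P2] = 3.75 (similar calculation)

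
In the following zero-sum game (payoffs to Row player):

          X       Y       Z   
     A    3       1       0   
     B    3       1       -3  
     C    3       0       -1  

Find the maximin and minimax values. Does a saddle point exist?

Maximin = 0, Minimax = 0, Saddle: True

Work:
Row minimums: [0, -3, -1] → maximin = 0
Column maximums: [3, 1, 0] → minimax = 0
Saddle point exists! Game value = 0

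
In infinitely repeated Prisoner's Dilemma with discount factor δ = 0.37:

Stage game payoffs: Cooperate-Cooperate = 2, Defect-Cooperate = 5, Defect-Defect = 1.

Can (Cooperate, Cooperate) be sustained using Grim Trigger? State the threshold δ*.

δ* = 0.75; since δ = 0.37 < 0.75, cooperation cannot be sustained

Work:
For Grim Trigger:
Cooperate forever: 2/(1-δ)
Defect then punished: 5 + 1·δ/(1-δ)
Need: 2/(1-δ) ≥ 5 + 1·δ/(1-δ)
Solving: δ ≥ (T-R)/(T-P) = (5-2)/(5-1) = 0.75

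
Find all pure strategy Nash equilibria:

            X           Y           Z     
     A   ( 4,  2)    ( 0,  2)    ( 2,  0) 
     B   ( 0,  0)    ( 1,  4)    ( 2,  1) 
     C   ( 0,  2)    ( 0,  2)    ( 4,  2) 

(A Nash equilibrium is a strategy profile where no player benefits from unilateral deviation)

Nash equilibrium: (A, X), (B, Y), (C, Z)

Work:
Best responses:
  P1 vs X: payoffs [4, 0, 0] → best response A (payoff 4)
  P1 vs Y: payoffs [0, 1, 0] → best response B (payoff 1)
  P1 vs Z: payoffs [2, 2, 4] → best response C (payoff 4)
  P2 vs A: payoffs [2, 2, 0] → best response X/Y (payoff 2)
  P2 vs B: payoffs [0, 4, 1] → best response Y (payoff 4)
  P2 vs C: payoffs [2, 2, 2] → best response X/Y/Z (payoff 2)
Mutual best responses: (A,X), (B,Y), (C,Z) → Nash equilibria.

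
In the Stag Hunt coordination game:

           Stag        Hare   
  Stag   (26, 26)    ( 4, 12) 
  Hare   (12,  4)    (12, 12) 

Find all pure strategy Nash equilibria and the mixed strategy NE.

Pure NE: (Stag, Stag) and (Hare, Hare); Mixed NE: p = 0.3636, q = 0.3636

Work:
Check pure NE:
(Stag, Stag): (26, 26) - no unilateral deviation beneficial
(Hare, Hare): (12, 12) - no unilateral deviation beneficial
Mixed NE: P1 plays Stag with p = 0.3636, P2 plays Stag with q = 0.3636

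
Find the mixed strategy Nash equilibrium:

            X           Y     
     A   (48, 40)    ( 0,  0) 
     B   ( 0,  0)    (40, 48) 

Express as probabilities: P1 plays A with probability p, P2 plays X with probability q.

p = 0.5455, q = 0.4545

Work:
Find probabilities that make opponent indifferent:
P2 chooses q to make P1 indifferent between A and B
P1 chooses p to make P2 indifferent between X and Y
Mixed NE: P1 plays (A: 0.5455, B: 0.4545), P2 plays (X: 0.4545, Y: 0.5455)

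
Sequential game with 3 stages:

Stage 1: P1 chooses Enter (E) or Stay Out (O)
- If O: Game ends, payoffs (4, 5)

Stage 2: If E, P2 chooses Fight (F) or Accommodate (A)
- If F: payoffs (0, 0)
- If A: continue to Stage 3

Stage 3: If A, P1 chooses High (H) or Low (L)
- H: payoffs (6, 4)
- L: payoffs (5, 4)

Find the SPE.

SPE: (E, A, H); Outcome (6, 4)

Work:
Stage 3: P1 chooses H (6 vs 5)
Stage 2: P2: F->0, A->4 (anticipating H). Choose A
Stage 1: P1: O->4, E->6 (anticipating A, H). Choose E
SPE path: E -> A -> H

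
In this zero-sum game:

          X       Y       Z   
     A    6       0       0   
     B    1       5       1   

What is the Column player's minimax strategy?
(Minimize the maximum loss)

Column should play Z, value = 1

Work:
Column player minimizes Row's maximum payoff:
Column X: max payoff to Row = 6
Column Y: max payoff to Row = 5
Column Z: max payoff to Row = 1
Minimum is 1, achieved by column Z.
Minimax strategy: Z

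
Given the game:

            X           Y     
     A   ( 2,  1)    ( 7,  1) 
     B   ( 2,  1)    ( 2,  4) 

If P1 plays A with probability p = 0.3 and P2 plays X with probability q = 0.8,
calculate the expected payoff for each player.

E[P1] = 2.3, E[P2] = 1.42

Work:
E[P1] = p·q·π₁(A,X) + p·(1-q)·π₁(A,Y) + (1-p)·q·π₁(B,X) + (1-p)·(1-q)·π₁(B,Y)
= 0.3·0.8·2 + 0.3·0.2·7 + 0.7·0.8·2 + 0.7·0.2·2
= 2.3

E[P2] = 1.42 (similar calculation)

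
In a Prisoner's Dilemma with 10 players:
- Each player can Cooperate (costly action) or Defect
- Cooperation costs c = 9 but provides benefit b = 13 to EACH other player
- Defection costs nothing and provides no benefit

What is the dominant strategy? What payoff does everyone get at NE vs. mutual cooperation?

Dominant: Defect; NE payoff = 0; Coop payoff = 108

Work:
Defect dominates (saves cost c = 9, benefit to others is external)
NE: All defect → everyone gets 0
If all cooperate: each receives (9)×13 - 9 = 108
Social dilemma: 108 > 0 but NE gives 0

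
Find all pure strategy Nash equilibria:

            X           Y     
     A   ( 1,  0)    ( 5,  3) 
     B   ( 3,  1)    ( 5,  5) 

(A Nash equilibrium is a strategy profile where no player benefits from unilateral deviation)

Nash equilibrium: (A, Y), (B, Y)

Work:
Best responses:
  P1 vs X: payoffs [1, 3] → best response B (payoff 3)
  P1 vs Y: payoffs [5, 5] → best response A/B (payoff 5)
  P2 vs A: payoffs [0, 3] → best response Y (payoff 3)
  P2 vs B: payoffs [1, 5] → best response Y (payoff 5)
Mutual best responses: (A,Y), (B,Y) → Nash equilibria.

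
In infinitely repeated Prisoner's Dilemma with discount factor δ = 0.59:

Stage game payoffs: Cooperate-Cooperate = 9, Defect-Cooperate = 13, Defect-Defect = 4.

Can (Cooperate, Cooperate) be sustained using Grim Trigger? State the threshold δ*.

δ* = 0.4444; since δ = 0.59 ≥ 0.4444, cooperation can be sustained

Work:
For Grim Trigger:
Cooperate forever: 9/(1-δ)
Defect then punished: 13 + 4·δ/(1-δ)
Need: 9/(1-δ) ≥ 13 + 4·δ/(1-δ)
Solving: δ ≥ (T-R)/(T-P) = (13-9)/(13-4) = 0.4444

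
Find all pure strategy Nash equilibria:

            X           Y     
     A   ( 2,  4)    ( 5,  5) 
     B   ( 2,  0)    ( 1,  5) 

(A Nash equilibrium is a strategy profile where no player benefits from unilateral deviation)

Nash equilibrium: (A, Y)

Work:
Best responses:
  P1 vs X: payoffs [2, 2] → best response A/B (payoff 2)
  P1 vs Y: payoffs [5, 1] → best response A (payoff 5)
  P2 vs A: payoffs [4, 5] → best response Y (payoff 5)
  P2 vs B: payoffs [0, 5] → best response Y (payoff 5)
Mutual best responses: (A,Y) → Nash equilibria.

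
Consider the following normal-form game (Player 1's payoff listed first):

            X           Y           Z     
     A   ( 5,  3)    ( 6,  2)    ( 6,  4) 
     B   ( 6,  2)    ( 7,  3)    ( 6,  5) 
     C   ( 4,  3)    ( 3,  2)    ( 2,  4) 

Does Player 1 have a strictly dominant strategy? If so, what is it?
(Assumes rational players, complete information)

No strictly dominant strategy exists for Player 1

Work:
A strategy strictly dominates another if it gives a strictly higher payoff against every opponent action. Compare each pair of P1's strategies column-by-column:
  A vs B: [5 vs 6, 6 vs 7, 6 vs 6] → A does not strictly dominate B (column X: 5 ≤ 6)
  A vs C: [5 vs 4, 6 vs 3, 6 vs 2] → A strictly dominates C
  B vs A: [6 vs 5, 7 vs 6, 6 vs 6] → B does not strictly dominate A (column Z: 6 ≤ 6)
  B vs C: [6 vs 4, 7 vs 3, 6 vs 2] → B strictly dominates C
  C vs A: [4 vs 5, 3 vs 6, 2 vs 6] → C does not strictly dominate A (column X: 4 ≤ 5)
  C vs B: [4 vs 6, 3 vs 7, 2 vs 6] → C does not strictly dominate B (column X: 4 ≤ 6)
No single strategy strictly dominates all others → no strictly dominant strategy.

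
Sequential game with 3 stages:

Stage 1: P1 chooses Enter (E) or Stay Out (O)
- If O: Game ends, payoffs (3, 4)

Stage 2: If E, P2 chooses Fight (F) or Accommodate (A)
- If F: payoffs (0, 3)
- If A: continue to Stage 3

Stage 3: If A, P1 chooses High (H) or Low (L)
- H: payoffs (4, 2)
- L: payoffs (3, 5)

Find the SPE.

SPE: (O, F, H); Outcome (3, 4)

Work:
Stage 3: P1 chooses H (4 vs 3)
Stage 2: P2: F->3, A->2 (anticipating H). Choose F
Stage 1: P1: O->3, E->0 (anticipating F, H). Choose O
SPE path: O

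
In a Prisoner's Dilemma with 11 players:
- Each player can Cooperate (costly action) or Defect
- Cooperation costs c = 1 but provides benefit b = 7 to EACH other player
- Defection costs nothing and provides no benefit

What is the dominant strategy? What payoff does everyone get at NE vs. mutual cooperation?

Dominant: Defect; NE payoff = 0; Coop payoff = 69

Work:
Defect dominates (saves cost c = 1, benefit to others is external)
NE: All defect → everyone gets 0
If all cooperate: each receives (10)×7 - 1 = 69
Social dilemma: 69 > 0 but NE gives 0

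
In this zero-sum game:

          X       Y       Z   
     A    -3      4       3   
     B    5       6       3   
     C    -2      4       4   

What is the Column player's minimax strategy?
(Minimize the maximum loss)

Column should play Z, value = 4

Work:
Column player minimizes Row's maximum payoff:
Column X: max payoff to Row = 5
Column Y: max payoff to Row = 6
Column Z: max payoff to Row = 4
Minimum is 4, achieved by column Z.
Minimax strategy: Z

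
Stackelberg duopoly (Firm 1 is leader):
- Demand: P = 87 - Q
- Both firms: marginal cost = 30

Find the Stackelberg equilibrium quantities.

q₁* (leader) = 28.5, q₂* (follower) = 14.25

Work:
Follower's reaction: q₂ = (a - c - q₁)/2
Leader substitutes: π₁ = q₁·(a - q₁ - (a-c-q₁)/2 - c)
FOC: q₁* = (87 - 30)/2 = 28.50
Then: q₂* = (87 - 30 - 28.5)/2 = 14.25
Leader has first-mover advantage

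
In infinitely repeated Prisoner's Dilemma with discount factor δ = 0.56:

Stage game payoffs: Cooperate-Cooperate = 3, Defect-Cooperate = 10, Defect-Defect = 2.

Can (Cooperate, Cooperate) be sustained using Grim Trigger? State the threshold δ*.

δ* = 0.875; since δ = 0.56 < 0.875, cooperation cannot be sustained

Work:
For Grim Trigger:
Cooperate forever: 3/(1-δ)
Defect then punished: 10 + 2·δ/(1-δ)
Need: 3/(1-δ) ≥ 10 + 2·δ/(1-δ)
Solving: δ ≥ (T-R)/(T-P) = (10-3)/(10-2) = 0.875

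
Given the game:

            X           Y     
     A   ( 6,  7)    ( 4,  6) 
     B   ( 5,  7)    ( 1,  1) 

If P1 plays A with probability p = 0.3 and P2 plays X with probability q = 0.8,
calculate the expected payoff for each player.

E[P1] = 4.62, E[P2] = 6.1

Work:
E[P1] = p·q·π₁(A,X) + p·(1-q)·π₁(A,Y) + (1-p)·q·π₁(B,X) + (1-p)·(1-q)·π₁(B,Y)
= 0.3·0.8·6 + 0.3·0.2·4 + 0.7·0.8·5 + 0.7·0.2·1
= 4.62

E[P2] = 6.1 (similar calculation)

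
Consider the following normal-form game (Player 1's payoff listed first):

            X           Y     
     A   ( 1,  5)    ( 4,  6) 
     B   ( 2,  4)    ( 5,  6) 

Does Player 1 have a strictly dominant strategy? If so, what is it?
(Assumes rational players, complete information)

Yes, Player 1's strictly dominant strategy is B

Work:
A strategy strictly dominates another if it gives a strictly higher payoff against every opponent action. Compare each pair of P1's strategies column-by-column:
  A vs B: [1 vs 2, 4 vs 5] → A does not strictly dominate B (column X: 1 ≤ 2)
  B vs A: [2 vs 1, 5 vs 4] → B strictly dominates A
B strictly dominates every other strategy → strictly dominant.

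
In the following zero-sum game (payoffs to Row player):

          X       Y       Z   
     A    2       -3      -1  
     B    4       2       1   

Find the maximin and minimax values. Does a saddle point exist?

Maximin = 1, Minimax = 1, Saddle: True

Work:
Row minimums: [-3, 1] → maximin = 1
Column maximums: [4, 2, 1] → minimax = 1
Saddle point exists! Game value = 1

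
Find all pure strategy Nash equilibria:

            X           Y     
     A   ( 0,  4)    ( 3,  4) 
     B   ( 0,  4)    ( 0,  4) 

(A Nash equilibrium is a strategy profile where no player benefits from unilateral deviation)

Nash equilibrium: (A, X), (A, Y), (B, X)

Work:
Best responses:
  P1 vs X: payoffs [0, 0] → best response A/B (payoff 0)
  P1 vs Y: payoffs [3, 0] → best response A (payoff 3)
  P2 vs A: payoffs [4, 4] → best response X/Y (payoff 4)
  P2 vs B: payoffs [4, 4] → best response X/Y (payoff 4)
Mutual best responses: (A,X), (A,Y), (B,X) → Nash equilibria.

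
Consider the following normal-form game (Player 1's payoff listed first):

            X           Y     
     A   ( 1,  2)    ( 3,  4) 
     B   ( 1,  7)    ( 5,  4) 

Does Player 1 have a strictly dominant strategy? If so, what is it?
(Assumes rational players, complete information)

No strictly dominant strategy exists for Player 1

Work:
A strategy strictly dominates another if it gives a strictly higher payoff against every opponent action. Compare each pair of P1's strategies column-by-column:
  A vs B: [1 vs 1, 3 vs 5] → A does not strictly dominate B (column X: 1 ≤ 1)
  B vs A: [1 vs 1, 5 vs 3] → B does not strictly dominate A (column X: 1 ≤ 1)
No single strategy strictly dominates all others → no strictly dominant strategy.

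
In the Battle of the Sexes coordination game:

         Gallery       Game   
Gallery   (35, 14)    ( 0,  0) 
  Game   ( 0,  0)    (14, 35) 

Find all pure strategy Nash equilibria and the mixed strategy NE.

Pure NE: (Gallery, Gallery) and (Game, Game); Mixed NE: p = 0.7143, q = 0.2857

Work:
Check pure NE:
(Gallery, Gallery): (35, 14) - no unilateral deviation beneficial
(Game, Game): (14, 35) - no unilateral deviation beneficial
Mixed NE: P1 plays Gallery with p = 0.7143, P2 plays Gallery with q = 0.2857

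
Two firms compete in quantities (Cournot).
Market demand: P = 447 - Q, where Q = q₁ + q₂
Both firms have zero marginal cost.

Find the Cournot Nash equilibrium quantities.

q₁* = q₂* = 149.0; P* = 149.0

Work:
Profit: π_i = P·q_i = (a - q_i - q_j)·q_i
FOC: ∂π_i/∂q_i = a - 2q_i - q_j = 0
Reaction function: q_i = (447 - q_j)/2
Symmetry: q* = 447/3 = 149.0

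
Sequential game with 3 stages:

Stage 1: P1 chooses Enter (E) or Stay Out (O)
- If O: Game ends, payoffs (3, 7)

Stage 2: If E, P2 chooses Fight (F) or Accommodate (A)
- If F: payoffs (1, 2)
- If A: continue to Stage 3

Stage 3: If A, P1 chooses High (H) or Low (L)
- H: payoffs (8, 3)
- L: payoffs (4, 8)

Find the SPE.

SPE: (E, A, H); Outcome (8, 3)

Work:
Stage 3: P1 chooses H (8 vs 4)
Stage 2: P2: F->2, A->3 (anticipating H). Choose A
Stage 1: P1: O->3, E->8 (anticipating A, H). Choose E
SPE path: E -> A -> H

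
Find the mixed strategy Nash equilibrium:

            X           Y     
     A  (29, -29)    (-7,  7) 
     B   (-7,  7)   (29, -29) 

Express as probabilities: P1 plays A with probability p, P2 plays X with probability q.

p = 0.5, q = 0.5

Work:
Find probabilities that make opponent indifferent:
P2 chooses q to make P1 indifferent between A and B
P1 chooses p to make P2 indifferent between X and Y
Mixed NE: P1 plays (A: 0.5, B: 0.5), P2 plays (X: 0.5, Y: 0.5)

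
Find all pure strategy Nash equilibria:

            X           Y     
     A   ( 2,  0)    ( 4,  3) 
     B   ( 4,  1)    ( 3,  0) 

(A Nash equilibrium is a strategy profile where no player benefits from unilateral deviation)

Nash equilibrium: (A, Y), (B, X)

Work:
Best responses:
  P1 vs X: payoffs [2, 4] → best response B (payoff 4)
  P1 vs Y: payoffs [4, 3] → best response A (payoff 4)
  P2 vs A: payoffs [0, 3] → best response Y (payoff 3)
  P2 vs B: payoffs [1, 0] → best response X (payoff 1)
Mutual best responses: (A,Y), (B,X) → Nash equilibria.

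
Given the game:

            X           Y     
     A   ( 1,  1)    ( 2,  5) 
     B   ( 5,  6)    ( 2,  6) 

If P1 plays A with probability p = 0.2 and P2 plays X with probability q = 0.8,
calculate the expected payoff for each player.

E[P1] = 3.76, E[P2] = 5.16

Work:
E[P1] = p·q·π₁(A,X) + p·(1-q)·π₁(A,Y) + (1-p)·q·π₁(B,X) + (1-p)·(1-q)·π₁(B,Y)
= 0.2·0.8·1 + 0.2·0.2·2 + 0.8·0.8·5 + 0.8·0.2·2
= 3.76

E[P2] = 5.16 (similar calculation)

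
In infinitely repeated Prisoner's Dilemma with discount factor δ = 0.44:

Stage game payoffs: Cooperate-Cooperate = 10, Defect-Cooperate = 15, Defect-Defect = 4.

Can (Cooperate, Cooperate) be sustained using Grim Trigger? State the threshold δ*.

δ* = 0.4545; since δ = 0.44 < 0.4545, cooperation cannot be sustained

Work:
For Grim Trigger:
Cooperate forever: 10/(1-δ)
Defect then punished: 15 + 4·δ/(1-δ)
Need: 10/(1-δ) ≥ 15 + 4·δ/(1-δ)
Solving: δ ≥ (T-R)/(T-P) = (15-10)/(15-4) = 0.4545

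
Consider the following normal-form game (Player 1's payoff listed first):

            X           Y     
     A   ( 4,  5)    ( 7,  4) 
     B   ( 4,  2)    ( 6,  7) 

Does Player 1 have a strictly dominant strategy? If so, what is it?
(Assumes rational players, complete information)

No strictly dominant strategy exists for Player 1

Work:
A strategy strictly dominates another if it gives a strictly higher payoff against every opponent action. Compare each pair of P1's strategies column-by-column:
  A vs B: [4 vs 4, 7 vs 6] → A does not strictly dominate B (column X: 4 ≤ 4)
  B vs A: [4 vs 4, 6 vs 7] → B does not strictly dominate A (column X: 4 ≤ 4)
No single strategy strictly dominates all others → no strictly dominant strategy.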